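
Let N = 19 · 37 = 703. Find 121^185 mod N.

Mod 19: 121 ≡ 7; by Fermat, exponent reduces to 185 mod 18 = 5; 7^5 ≡ 11 (mod 19).
Mod 37: 121 ≡ 10; by Fermat, exponent reduces to 185 mod 36 = 5; 10^5 ≡ 26 (mod 37).
Combine by CRT: x ≡ 11 (mod 19), x ≡ 26 (mod 37) ⇒ x ≡ 581 (mod 703).

581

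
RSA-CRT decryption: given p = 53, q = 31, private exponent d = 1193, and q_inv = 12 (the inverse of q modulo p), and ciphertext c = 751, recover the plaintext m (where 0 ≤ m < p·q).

1064

d_p = d mod (p−1) = 1193 mod 52 = 49; d_q = d mod (q−1) = 23.
m₁ = c^(d_p) mod p: c ≡ 9 (mod 53), and 9^49 mod 53 = 4.
m₂ = c^(d_q) mod q: c ≡ 7 (mod 31), and 7^23 mod 31 = 10.
h = q_inv·(m₁ − m₂) mod p = 12·(4 − 10) mod 53 = 34.
m = m₂ + h·q = 10 + 34·31 = 1064.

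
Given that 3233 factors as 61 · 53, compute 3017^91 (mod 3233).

3022

Mod 61: 3017 ≡ 28; by Fermat, exponent reduces to 91 mod 60 = 31; 28^31 ≡ 33 (mod 61).
Mod 53: 3017 ≡ 49; by Fermat, exponent reduces to 91 mod 52 = 39; 49^39 ≡ 1 (mod 53).
Combine by CRT: x ≡ 33 (mod 61), x ≡ 1 (mod 53) ⇒ x ≡ 3022 (mod 3233).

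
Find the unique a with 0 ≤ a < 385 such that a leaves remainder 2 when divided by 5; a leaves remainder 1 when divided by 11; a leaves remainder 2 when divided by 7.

Combine the congruences pairwise.
From a ≡ 2 (mod 5) write a = 2 + 5t. Substituting into a ≡ 1 (mod 11) gives 5t ≡ 10 (mod 11), and since 5⁻¹ ≡ 9 (mod 11), t ≡ 2. Hence a ≡ 2 + 5·2 = 12 (mod 55).
From a ≡ 12 (mod 55) write a = 12 + 55t. Substituting into a ≡ 2 (mod 7) gives 55t ≡ 4 (mod 7), and since 6⁻¹ ≡ 6 (mod 7), t ≡ 3. Hence a ≡ 12 + 55·3 = 177 (mod 385).

177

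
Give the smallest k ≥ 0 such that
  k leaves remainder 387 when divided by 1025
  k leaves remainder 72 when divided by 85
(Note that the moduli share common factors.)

5512

Combine the congruences pairwise.
gcd(1025, 85) = 5 and 5 | (72 − 387), so the pair is consistent; merging gives k ≡ 5512 (mod 17425), where 17425 = lcm(1025, 85).
The solution is unique modulo lcm(1025, 85) = 17425.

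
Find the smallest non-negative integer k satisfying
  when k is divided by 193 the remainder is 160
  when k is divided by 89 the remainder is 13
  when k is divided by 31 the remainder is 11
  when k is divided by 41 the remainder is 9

From k ≡ 160 (mod 193) write k = 160 + 193t. Substituting into k ≡ 13 (mod 89) gives 193t ≡ 31 (mod 89), and since 15⁻¹ ≡ 6 (mod 89), t ≡ 8. Hence k ≡ 160 + 193·8 = 1704 (mod 17177).
From k ≡ 1704 (mod 17177) write k = 1704 + 17177t. Substituting into k ≡ 11 (mod 31) gives 17177t ≡ 12 (mod 31), and since 3⁻¹ ≡ 21 (mod 31), t ≡ 4. Hence k ≡ 1704 + 17177·4 = 70412 (mod 532487).
From k ≡ 70412 (mod 532487) write k = 70412 + 532487t. Substituting into k ≡ 9 (mod 41) gives 532487t ≡ 35 (mod 41), and since 20⁻¹ ≡ 39 (mod 41), t ≡ 12. Hence k ≡ 70412 + 532487·12 = 6460256 (mod 21831967).

6460256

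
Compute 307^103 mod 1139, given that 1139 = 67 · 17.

Mod 67: 307 ≡ 39; by Fermat, exponent reduces to 103 mod 66 = 37; 39^37 ≡ 65 (mod 67).
Mod 17: 307 ≡ 1; by Fermat, exponent reduces to 103 mod 16 = 7; 1^7 ≡ 1 (mod 17).
Combine by CRT: x ≡ 65 (mod 67), x ≡ 1 (mod 17) ⇒ x ≡ 936 (mod 1139).

936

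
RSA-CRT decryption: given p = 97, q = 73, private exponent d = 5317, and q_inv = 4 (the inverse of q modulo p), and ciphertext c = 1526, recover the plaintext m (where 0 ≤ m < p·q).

664

d_p = d mod (p−1) = 5317 mod 96 = 37; d_q = d mod (q−1) = 61.
m₁ = c^(d_p) mod p: c ≡ 71 (mod 97), and 71^37 mod 97 = 82.
m₂ = c^(d_q) mod q: c ≡ 66 (mod 73), and 66^61 mod 73 = 7.
h = q_inv·(m₁ − m₂) mod p = 4·(82 − 7) mod 97 = 9.
m = m₂ + h·q = 7 + 9·73 = 664.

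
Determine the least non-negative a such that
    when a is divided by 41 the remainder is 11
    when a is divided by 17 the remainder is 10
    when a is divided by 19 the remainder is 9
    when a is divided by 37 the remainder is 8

From a ≡ 11 (mod 41) write a = 11 + 41t. Substituting into a ≡ 10 (mod 17) gives 41t ≡ 16 (mod 17), and since 7⁻¹ ≡ 5 (mod 17), t ≡ 12. Hence a ≡ 11 + 41·12 = 503 (mod 697).
From a ≡ 503 (mod 697) write a = 503 + 697t. Substituting into a ≡ 9 (mod 19) gives 697t ≡ 0 (mod 19), and since 13⁻¹ ≡ 3 (mod 19), t ≡ 0. Hence a ≡ 503 + 697·0 = 503 (mod 13243).
From a ≡ 503 (mod 13243) write a = 503 + 13243t. Substituting into a ≡ 8 (mod 37) gives 13243t ≡ 23 (mod 37), and since 34⁻¹ ≡ 12 (mod 37), t ≡ 17. Hence a ≡ 503 + 13243·17 = 225634 (mod 489991).

225634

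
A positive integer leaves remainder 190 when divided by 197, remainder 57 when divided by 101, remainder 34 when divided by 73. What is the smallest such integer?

From k ≡ 190 (mod 197) write k = 190 + 197t. Substituting into k ≡ 57 (mod 101) gives 197t ≡ 69 (mod 101), and since 96⁻¹ ≡ 20 (mod 101), t ≡ 67. Hence k ≡ 190 + 197·67 = 13389 (mod 19897).
From k ≡ 13389 (mod 19897) write k = 13389 + 19897t. Substituting into k ≡ 34 (mod 73) gives 19897t ≡ 4 (mod 73), and since 41⁻¹ ≡ 57 (mod 73), t ≡ 9. Hence k ≡ 13389 + 19897·9 = 192462 (mod 1452481).

192462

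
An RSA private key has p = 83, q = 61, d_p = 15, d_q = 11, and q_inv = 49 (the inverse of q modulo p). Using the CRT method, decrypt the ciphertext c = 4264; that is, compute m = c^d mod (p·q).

m₁ = c^(d_p) mod p: c ≡ 31 (mod 83), and 31^15 mod 83 = 26.
m₂ = c^(d_q) mod q: c ≡ 55 (mod 61), and 55^11 mod 61 = 17.
h = q_inv·(m₁ − m₂) mod p = 49·(26 − 17) mod 83 = 26.
m = m₂ + h·q = 17 + 26·61 = 1603.

1603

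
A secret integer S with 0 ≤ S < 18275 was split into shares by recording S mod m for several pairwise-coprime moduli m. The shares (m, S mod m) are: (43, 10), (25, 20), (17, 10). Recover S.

7320

The moduli are pairwise coprime; N = 43·25·17 = 18275.
N/43 = 425; 425 ≡ 38 (mod 43); 38·17 ≡ 1, so inverse 17.
N/25 = 731; 731 ≡ 6 (mod 25); 6·21 ≡ 1, so inverse 21.
N/17 = 1075; 1075 ≡ 4 (mod 17); 4·13 ≡ 1, so inverse 13.
S ≡ 10·425·17 + 20·731·21 + 10·1075·13 = 519020.
519020 mod 18275 = 7320.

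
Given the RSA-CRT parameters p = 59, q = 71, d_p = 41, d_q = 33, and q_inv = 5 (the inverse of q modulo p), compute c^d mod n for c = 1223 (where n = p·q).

m₁ = c^(d_p) mod p: c ≡ 43 (mod 59), and 43^41 mod 59 = 14.
m₂ = c^(d_q) mod q: c ≡ 16 (mod 71), and 16^33 mod 71 = 38.
h = q_inv·(m₁ − m₂) mod p = 5·(14 − 38) mod 59 = 57.
m = m₂ + h·q = 38 + 57·71 = 4085.

4085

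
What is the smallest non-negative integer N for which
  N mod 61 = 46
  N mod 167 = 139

473

Combine the congruences pairwise.
From N ≡ 46 (mod 61) write N = 46 + 61t. Substituting into N ≡ 139 (mod 167) gives 61t ≡ 93 (mod 167), and since 61⁻¹ ≡ 115 (mod 167), t ≡ 7. Hence N ≡ 46 + 61·7 = 473 (mod 10187).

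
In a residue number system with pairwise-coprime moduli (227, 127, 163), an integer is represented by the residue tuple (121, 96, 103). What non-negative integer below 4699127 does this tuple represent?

3740627

The moduli are pairwise coprime; N = 227·127·163 = 4699127.
N/227 = 20701; 20701 ≡ 44 (mod 227); 44·129 ≡ 1, so inverse 129.
N/127 = 37001; 37001 ≡ 44 (mod 127); 44·26 ≡ 1, so inverse 26.
N/163 = 28829; 28829 ≡ 141 (mod 163); 141·37 ≡ 1, so inverse 37.
x ≡ 121·20701·129 + 96·37001·26 + 103·28829·37 = 525343724.
525343724 mod 4699127 = 3740627.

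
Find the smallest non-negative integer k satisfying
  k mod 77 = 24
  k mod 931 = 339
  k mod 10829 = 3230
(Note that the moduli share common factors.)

1064472

Combine the congruences pairwise.
gcd(77, 931) = 7 and 7 | (339 − 24), so the pair is consistent; merging gives k ≡ 9649 (mod 10241), where 10241 = lcm(77, 931).
gcd(10241, 10829) = 49 and 49 | (3230 − 9649), so the pair is consistent; merging gives k ≡ 1064472 (mod 2263261), where 2263261 = lcm(10241, 10829).
The solution is unique modulo lcm(77, 931, 10829) = 2263261.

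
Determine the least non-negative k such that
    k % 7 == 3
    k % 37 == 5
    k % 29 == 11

The moduli are pairwise coprime; N = 7·37·29 = 7511.
N/7 = 1073; 1073 ≡ 2 (mod 7); 2·4 ≡ 1, so inverse 4.
N/37 = 203; 203 ≡ 18 (mod 37); 18·35 ≡ 1, so inverse 35.
N/29 = 259; 259 ≡ 27 (mod 29); 27·14 ≡ 1, so inverse 14.
k ≡ 3·1073·4 + 5·203·35 + 11·259·14 = 88287.
88287 mod 7511 = 5666.

5666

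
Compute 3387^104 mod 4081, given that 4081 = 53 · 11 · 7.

Mod 53: 3387 ≡ 48; since 52 | 104, by Fermat 48^104 ≡ 1 (mod 53).
Mod 11: 3387 ≡ 10; by Fermat, exponent reduces to 104 mod 10 = 4; 10^4 ≡ 1 (mod 11).
Mod 7: 3387 ≡ 6; by Fermat, exponent reduces to 104 mod 6 = 2; 6^2 ≡ 1 (mod 7).
Combine by CRT: x ≡ 1 (mod 53), x ≡ 1 (mod 11), x ≡ 1 (mod 7) ⇒ x ≡ 1 (mod 4081).

1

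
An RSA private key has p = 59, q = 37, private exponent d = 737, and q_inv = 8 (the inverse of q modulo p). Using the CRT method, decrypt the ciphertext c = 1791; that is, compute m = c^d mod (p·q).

1845

d_p = d mod (p−1) = 737 mod 58 = 41; d_q = d mod (q−1) = 17.
m₁ = c^(d_p) mod p: c ≡ 21 (mod 59), and 21^41 mod 59 = 16.
m₂ = c^(d_q) mod q: c ≡ 15 (mod 37), and 15^17 mod 37 = 32.
h = q_inv·(m₁ − m₂) mod p = 8·(16 − 32) mod 59 = 49.
m = m₂ + h·q = 32 + 49·37 = 1845.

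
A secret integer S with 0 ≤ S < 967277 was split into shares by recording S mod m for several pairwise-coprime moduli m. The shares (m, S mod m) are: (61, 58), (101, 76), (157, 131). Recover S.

The moduli are pairwise coprime; N = 61·101·157 = 967277.
N/61 = 15857; 15857 ≡ 58 (mod 61); 58·20 ≡ 1, so inverse 20.
N/101 = 9577; 9577 ≡ 83 (mod 101); 83·28 ≡ 1, so inverse 28.
N/157 = 6161; 6161 ≡ 38 (mod 157); 38·62 ≡ 1, so inverse 62.
S ≡ 58·15857·20 + 76·9577·28 + 131·6161·62 = 88813618.
88813618 mod 967277 = 791411.

791411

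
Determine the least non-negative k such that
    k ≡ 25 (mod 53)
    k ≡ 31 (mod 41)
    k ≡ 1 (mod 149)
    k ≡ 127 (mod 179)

19890607

From k ≡ 25 (mod 53) write k = 25 + 53t. Substituting into k ≡ 31 (mod 41) gives 53t ≡ 6 (mod 41), and since 12⁻¹ ≡ 24 (mod 41), t ≡ 21. Hence k ≡ 25 + 53·21 = 1138 (mod 2173).
From k ≡ 1138 (mod 2173) write k = 1138 + 2173t. Substituting into k ≡ 1 (mod 149) gives 2173t ≡ 55 (mod 149), and since 87⁻¹ ≡ 12 (mod 149), t ≡ 64. Hence k ≡ 1138 + 2173·64 = 140210 (mod 323777).
From k ≡ 140210 (mod 323777) write k = 140210 + 323777t. Substituting into k ≡ 127 (mod 179) gives 323777t ≡ 74 (mod 179), and since 145⁻¹ ≡ 100 (mod 179), t ≡ 61. Hence k ≡ 140210 + 323777·61 = 19890607 (mod 57956083).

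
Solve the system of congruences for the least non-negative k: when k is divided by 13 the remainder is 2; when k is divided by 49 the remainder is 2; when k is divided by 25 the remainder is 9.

The moduli are pairwise coprime; N = 13·49·25 = 15925.
N/13 = 1225; 1225 ≡ 3 (mod 13); 3·9 ≡ 1, so inverse 9.
N/49 = 325; 325 ≡ 31 (mod 49); 31·19 ≡ 1, so inverse 19.
N/25 = 637; 637 ≡ 12 (mod 25); 12·23 ≡ 1, so inverse 23.
k ≡ 2·1225·9 + 2·325·19 + 9·637·23 = 166259.
166259 mod 15925 = 7009.

7009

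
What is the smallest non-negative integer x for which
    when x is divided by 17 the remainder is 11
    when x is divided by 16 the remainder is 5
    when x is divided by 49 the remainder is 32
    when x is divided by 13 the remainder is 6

The moduli are pairwise coprime; N = 17·16·49·13 = 173264.
N/17 = 10192; 10192 ≡ 9 (mod 17); 9·2 ≡ 1, so inverse 2.
N/16 = 10829; 10829 ≡ 13 (mod 16); 13·5 ≡ 1, so inverse 5.
N/49 = 3536; 3536 ≡ 8 (mod 49); 8·43 ≡ 1, so inverse 43.
N/13 = 13328; 13328 ≡ 3 (mod 13); 3·9 ≡ 1, so inverse 9.
x ≡ 11·10192·2 + 5·10829·5 + 32·3536·43 + 6·13328·9 = 6080197.
6080197 mod 173264 = 15957.

15957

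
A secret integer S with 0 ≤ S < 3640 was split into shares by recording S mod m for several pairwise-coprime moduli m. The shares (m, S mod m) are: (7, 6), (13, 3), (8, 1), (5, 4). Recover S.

1329

Combine the congruences pairwise.
From S ≡ 6 (mod 7) write S = 6 + 7t. Substituting into S ≡ 3 (mod 13) gives 7t ≡ 10 (mod 13), and since 7⁻¹ ≡ 2 (mod 13), t ≡ 7. Hence S ≡ 6 + 7·7 = 55 (mod 91).
From S ≡ 55 (mod 91) write S = 55 + 91t. Substituting into S ≡ 1 (mod 8) gives 91t ≡ 2 (mod 8), and since 3⁻¹ ≡ 3 (mod 8), t ≡ 6. Hence S ≡ 55 + 91·6 = 601 (mod 728).
From S ≡ 601 (mod 728) write S = 601 + 728t. Substituting into S ≡ 4 (mod 5) gives 728t ≡ 3 (mod 5), and since 3⁻¹ ≡ 2 (mod 5), t ≡ 1. Hence S ≡ 601 + 728·1 = 1329 (mod 3640).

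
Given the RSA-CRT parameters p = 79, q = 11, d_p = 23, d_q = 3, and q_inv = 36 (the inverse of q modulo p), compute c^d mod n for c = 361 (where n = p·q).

m₁ = c^(d_p) mod p: c ≡ 45 (mod 79), and 45^23 mod 79 = 11.
m₂ = c^(d_q) mod q: c ≡ 9 (mod 11), and 9^3 mod 11 = 3.
h = q_inv·(m₁ − m₂) mod p = 36·(11 − 3) mod 79 = 51.
m = m₂ + h·q = 3 + 51·11 = 564.

564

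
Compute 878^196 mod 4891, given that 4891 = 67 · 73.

3778

Mod 67: 878 ≡ 7; by Fermat, exponent reduces to 196 mod 66 = 64; 7^64 ≡ 26 (mod 67).
Mod 73: 878 ≡ 2; by Fermat, exponent reduces to 196 mod 72 = 52; 2^52 ≡ 55 (mod 73).
Combine by CRT: x ≡ 26 (mod 67), x ≡ 55 (mod 73) ⇒ x ≡ 3778 (mod 4891).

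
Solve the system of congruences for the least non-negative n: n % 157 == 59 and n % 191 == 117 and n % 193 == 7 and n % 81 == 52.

405909115

The moduli are pairwise coprime; M = 157·191·193·81 = 468786771.
M/157 = 2985903; 2985903 ≡ 77 (mod 157); 77·104 ≡ 1, so inverse 104.
M/191 = 2454381; 2454381 ≡ 31 (mod 191); 31·37 ≡ 1, so inverse 37.
M/193 = 2428947; 2428947 ≡ 42 (mod 193); 42·23 ≡ 1, so inverse 23.
M/81 = 5787491; 5787491 ≡ 41 (mod 81); 41·2 ≡ 1, so inverse 2.
n ≡ 59·2985903·104 + 117·2454381·37 + 7·2428947·23 + 52·5787491·2 = 29939475688.
29939475688 mod 468786771 = 405909115.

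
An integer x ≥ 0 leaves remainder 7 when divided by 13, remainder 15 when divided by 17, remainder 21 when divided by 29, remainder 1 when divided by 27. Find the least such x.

102304

From x ≡ 7 (mod 13) write x = 7 + 13t. Substituting into x ≡ 15 (mod 17) gives 13t ≡ 8 (mod 17), and since 13⁻¹ ≡ 4 (mod 17), t ≡ 15. Hence x ≡ 7 + 13·15 = 202 (mod 221).
From x ≡ 202 (mod 221) write x = 202 + 221t. Substituting into x ≡ 21 (mod 29) gives 221t ≡ 22 (mod 29), and since 18⁻¹ ≡ 21 (mod 29), t ≡ 27. Hence x ≡ 202 + 221·27 = 6169 (mod 6409).
From x ≡ 6169 (mod 6409) write x = 6169 + 6409t. Substituting into x ≡ 1 (mod 27) gives 6409t ≡ 15 (mod 27), and since 10⁻¹ ≡ 19 (mod 27), t ≡ 15. Hence x ≡ 6169 + 6409·15 = 102304 (mod 173043).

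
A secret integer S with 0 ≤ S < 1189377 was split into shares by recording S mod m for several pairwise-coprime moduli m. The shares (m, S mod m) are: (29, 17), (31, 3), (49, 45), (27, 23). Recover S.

314870

The moduli are pairwise coprime; N = 29·31·49·27 = 1189377.
N/29 = 41013; 41013 ≡ 7 (mod 29); 7·25 ≡ 1, so inverse 25.
N/31 = 38367; 38367 ≡ 20 (mod 31); 20·14 ≡ 1, so inverse 14.
N/49 = 24273; 24273 ≡ 18 (mod 49); 18·30 ≡ 1, so inverse 30.
N/27 = 44051; 44051 ≡ 14 (mod 27); 14·2 ≡ 1, so inverse 2.
S ≡ 17·41013·25 + 3·38367·14 + 45·24273·30 + 23·44051·2 = 53836835.
53836835 mod 1189377 = 314870.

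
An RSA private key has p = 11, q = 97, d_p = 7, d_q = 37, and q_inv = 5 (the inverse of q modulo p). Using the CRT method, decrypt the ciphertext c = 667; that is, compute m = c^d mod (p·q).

m₁ = c^(d_p) mod p: c ≡ 7 (mod 11), and 7^7 mod 11 = 6.
m₂ = c^(d_q) mod q: c ≡ 85 (mod 97), and 85^37 mod 97 = 70.
h = q_inv·(m₁ − m₂) mod p = 5·(6 − 70) mod 11 = 10.
m = m₂ + h·q = 70 + 10·97 = 1040.

1040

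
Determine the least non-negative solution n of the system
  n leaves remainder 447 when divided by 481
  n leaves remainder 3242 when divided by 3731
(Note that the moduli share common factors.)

107710

Combine the congruences pairwise.
gcd(481, 3731) = 13 and 13 | (3242 − 447), so the pair is consistent; merging gives n ≡ 107710 (mod 138047), where 138047 = lcm(481, 3731).
The solution is unique modulo lcm(481, 3731) = 138047.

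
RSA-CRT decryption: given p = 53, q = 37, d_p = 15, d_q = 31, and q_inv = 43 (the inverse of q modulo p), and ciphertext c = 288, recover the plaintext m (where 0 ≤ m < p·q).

m₁ = c^(d_p) mod p: c ≡ 23 (mod 53), and 23^15 mod 53 = 30.
m₂ = c^(d_q) mod q: c ≡ 29 (mod 37), and 29^31 mod 37 = 8.
h = q_inv·(m₁ − m₂) mod p = 43·(30 − 8) mod 53 = 45.
m = m₂ + h·q = 8 + 45·37 = 1673.

1673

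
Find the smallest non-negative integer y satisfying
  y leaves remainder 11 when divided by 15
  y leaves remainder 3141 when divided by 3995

7136

gcd(15, 3995) = 5 and 5 | (3141 − 11), so the pair is consistent; merging gives y ≡ 7136 (mod 11985), where 11985 = lcm(15, 3995).
The solution is unique modulo lcm(15, 3995) = 11985.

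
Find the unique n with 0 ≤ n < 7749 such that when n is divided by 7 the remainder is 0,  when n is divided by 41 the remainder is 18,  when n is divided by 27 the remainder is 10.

469

From n ≡ 0 (mod 7) write n = 0 + 7t. Substituting into n ≡ 18 (mod 41) gives 7t ≡ 18 (mod 41), and since 7⁻¹ ≡ 6 (mod 41), t ≡ 26. Hence n ≡ 0 + 7·26 = 182 (mod 287).
From n ≡ 182 (mod 287) write n = 182 + 287t. Substituting into n ≡ 10 (mod 27) gives 287t ≡ 17 (mod 27), and since 17⁻¹ ≡ 8 (mod 27), t ≡ 1. Hence n ≡ 182 + 287·1 = 469 (mod 7749).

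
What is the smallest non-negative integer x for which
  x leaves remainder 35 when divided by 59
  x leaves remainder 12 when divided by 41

94

From x ≡ 35 (mod 59) write x = 35 + 59t. Substituting into x ≡ 12 (mod 41) gives 59t ≡ 18 (mod 41), and since 18⁻¹ ≡ 16 (mod 41), t ≡ 1. Hence x ≡ 35 + 59·1 = 94 (mod 2419).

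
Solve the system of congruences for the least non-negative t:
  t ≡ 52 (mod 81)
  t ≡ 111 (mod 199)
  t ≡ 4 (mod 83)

701188

The moduli are pairwise coprime; N = 81·199·83 = 1337877.
N/81 = 16517; 16517 ≡ 74 (mod 81); 74·23 ≡ 1, so inverse 23.
N/199 = 6723; 6723 ≡ 156 (mod 199); 156·37 ≡ 1, so inverse 37.
N/83 = 16119; 16119 ≡ 17 (mod 83); 17·44 ≡ 1, so inverse 44.
t ≡ 52·16517·23 + 111·6723·37 + 4·16119·44 = 50202637.
50202637 mod 1337877 = 701188.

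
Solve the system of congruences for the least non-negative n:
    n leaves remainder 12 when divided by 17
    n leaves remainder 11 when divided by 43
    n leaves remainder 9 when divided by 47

The moduli are pairwise coprime; M = 17·43·47 = 34357.
M/17 = 2021; 2021 ≡ 15 (mod 17); 15·8 ≡ 1, so inverse 8.
M/43 = 799; 799 ≡ 25 (mod 43); 25·31 ≡ 1, so inverse 31.
M/47 = 731; 731 ≡ 26 (mod 47); 26·38 ≡ 1, so inverse 38.
n ≡ 12·2021·8 + 11·799·31 + 9·731·38 = 716477.
716477 mod 34357 = 29337.

29337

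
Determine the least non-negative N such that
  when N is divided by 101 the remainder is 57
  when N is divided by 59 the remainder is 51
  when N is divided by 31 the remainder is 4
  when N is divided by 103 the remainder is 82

14609808

Combine the congruences pairwise.
From N ≡ 57 (mod 101) write N = 57 + 101t. Substituting into N ≡ 51 (mod 59) gives 101t ≡ 53 (mod 59), and since 42⁻¹ ≡ 52 (mod 59), t ≡ 42. Hence N ≡ 57 + 101·42 = 4299 (mod 5959).
From N ≡ 4299 (mod 5959) write N = 4299 + 5959t. Substituting into N ≡ 4 (mod 31) gives 5959t ≡ 14 (mod 31), and since 7⁻¹ ≡ 9 (mod 31), t ≡ 2. Hence N ≡ 4299 + 5959·2 = 16217 (mod 184729).
From N ≡ 16217 (mod 184729) write N = 16217 + 184729t. Substituting into N ≡ 82 (mod 103) gives 184729t ≡ 36 (mod 103), and since 50⁻¹ ≡ 68 (mod 103), t ≡ 79. Hence N ≡ 16217 + 184729·79 = 14609808 (mod 19027087).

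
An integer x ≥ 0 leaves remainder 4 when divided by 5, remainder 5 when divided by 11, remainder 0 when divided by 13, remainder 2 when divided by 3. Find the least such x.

From x ≡ 4 (mod 5) write x = 4 + 5t. Substituting into x ≡ 5 (mod 11) gives 5t ≡ 1 (mod 11), and since 5⁻¹ ≡ 9 (mod 11), t ≡ 9. Hence x ≡ 4 + 5·9 = 49 (mod 55).
From x ≡ 49 (mod 55) write x = 49 + 55t. Substituting into x ≡ 0 (mod 13) gives 55t ≡ 3 (mod 13), and since 3⁻¹ ≡ 9 (mod 13), t ≡ 1. Hence x ≡ 49 + 55·1 = 104 (mod 715).
From x ≡ 104 (mod 715) write x = 104 + 715t. Substituting into x ≡ 2 (mod 3) gives 715t ≡ 0 (mod 3), and since 1⁻¹ ≡ 1 (mod 3), t ≡ 0. Hence x ≡ 104 + 715·0 = 104 (mod 2145).

104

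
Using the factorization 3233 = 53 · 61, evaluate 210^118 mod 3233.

325

Mod 53: 210 ≡ 51; by Fermat, exponent reduces to 118 mod 52 = 14; 51^14 ≡ 7 (mod 53).
Mod 61: 210 ≡ 27; by Fermat, exponent reduces to 118 mod 60 = 58; 27^58 ≡ 20 (mod 61).
Combine by CRT: x ≡ 7 (mod 53), x ≡ 20 (mod 61) ⇒ x ≡ 325 (mod 3233).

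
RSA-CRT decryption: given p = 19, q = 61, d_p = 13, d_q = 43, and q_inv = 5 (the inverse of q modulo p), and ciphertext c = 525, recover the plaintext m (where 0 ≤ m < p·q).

145

m₁ = c^(d_p) mod p: c ≡ 12 (mod 19), and 12^13 mod 19 = 12.
m₂ = c^(d_q) mod q: c ≡ 37 (mod 61), and 37^43 mod 61 = 23.
h = q_inv·(m₁ − m₂) mod p = 5·(12 − 23) mod 19 = 2.
m = m₂ + h·q = 23 + 2·61 = 145.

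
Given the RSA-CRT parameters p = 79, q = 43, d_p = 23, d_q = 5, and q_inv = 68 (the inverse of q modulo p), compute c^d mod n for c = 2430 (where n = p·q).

856

m₁ = c^(d_p) mod p: c ≡ 60 (mod 79), and 60^23 mod 79 = 66.
m₂ = c^(d_q) mod q: c ≡ 22 (mod 43), and 22^5 mod 43 = 39.
h = q_inv·(m₁ − m₂) mod p = 68·(66 − 39) mod 79 = 19.
m = m₂ + h·q = 39 + 19·43 = 856.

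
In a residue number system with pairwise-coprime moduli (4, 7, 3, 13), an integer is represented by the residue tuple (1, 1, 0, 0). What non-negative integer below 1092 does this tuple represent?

897

The moduli are pairwise coprime; N = 4·7·3·13 = 1092.
N/4 = 273; 273 ≡ 1 (mod 4), inverse 1.
N/7 = 156; 156 ≡ 2 (mod 7); 2·4 ≡ 1, so inverse 4.
N/3 = 364; 364 ≡ 1 (mod 3), inverse 1.
N/13 = 84; 84 ≡ 6 (mod 13); 6·11 ≡ 1, so inverse 11.
x ≡ 1·273·1 + 1·156·4 + 0·364·1 + 0·84·11 = 897.
897 mod 1092 = 897.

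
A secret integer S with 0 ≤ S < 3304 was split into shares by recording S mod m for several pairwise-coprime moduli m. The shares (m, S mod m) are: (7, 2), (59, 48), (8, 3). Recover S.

From S ≡ 2 (mod 7) write S = 2 + 7t. Substituting into S ≡ 48 (mod 59) gives 7t ≡ 46 (mod 59), and since 7⁻¹ ≡ 17 (mod 59), t ≡ 15. Hence S ≡ 2 + 7·15 = 107 (mod 413).
From S ≡ 107 (mod 413) write S = 107 + 413t. Substituting into S ≡ 3 (mod 8) gives 413t ≡ 0 (mod 8), and since 5⁻¹ ≡ 5 (mod 8), t ≡ 0. Hence S ≡ 107 + 413·0 = 107 (mod 3304).

107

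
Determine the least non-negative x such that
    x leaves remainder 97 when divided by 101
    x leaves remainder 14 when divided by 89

4642

Combine the congruences pairwise.
From x ≡ 97 (mod 101) write x = 97 + 101t. Substituting into x ≡ 14 (mod 89) gives 101t ≡ 6 (mod 89), and since 12⁻¹ ≡ 52 (mod 89), t ≡ 45. Hence x ≡ 97 + 101·45 = 4642 (mod 8989).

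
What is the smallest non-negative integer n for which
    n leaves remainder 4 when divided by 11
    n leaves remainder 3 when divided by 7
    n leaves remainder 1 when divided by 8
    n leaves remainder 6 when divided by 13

From n ≡ 4 (mod 11) write n = 4 + 11t. Substituting into n ≡ 3 (mod 7) gives 11t ≡ 6 (mod 7), and since 4⁻¹ ≡ 2 (mod 7), t ≡ 5. Hence n ≡ 4 + 11·5 = 59 (mod 77).
From n ≡ 59 (mod 77) write n = 59 + 77t. Substituting into n ≡ 1 (mod 8) gives 77t ≡ 6 (mod 8), and since 5⁻¹ ≡ 5 (mod 8), t ≡ 6. Hence n ≡ 59 + 77·6 = 521 (mod 616).
From n ≡ 521 (mod 616) write n = 521 + 616t. Substituting into n ≡ 6 (mod 13) gives 616t ≡ 5 (mod 13), and since 5⁻¹ ≡ 8 (mod 13), t ≡ 1. Hence n ≡ 521 + 616·1 = 1137 (mod 8008).

1137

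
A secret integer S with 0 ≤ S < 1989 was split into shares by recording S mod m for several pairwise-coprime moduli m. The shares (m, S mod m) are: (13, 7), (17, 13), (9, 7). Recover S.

1645

The moduli are pairwise coprime; N = 13·17·9 = 1989.
N/13 = 153; 153 ≡ 10 (mod 13); 10·4 ≡ 1, so inverse 4.
N/17 = 117; 117 ≡ 15 (mod 17); 15·8 ≡ 1, so inverse 8.
N/9 = 221; 221 ≡ 5 (mod 9); 5·2 ≡ 1, so inverse 2.
S ≡ 7·153·4 + 13·117·8 + 7·221·2 = 19546.
19546 mod 1989 = 1645.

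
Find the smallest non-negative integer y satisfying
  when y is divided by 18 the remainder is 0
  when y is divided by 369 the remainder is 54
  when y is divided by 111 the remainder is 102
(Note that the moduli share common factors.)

9648

Combine the congruences pairwise.
gcd(18, 369) = 9 and 9 | (54 − 0), so the pair is consistent; merging gives y ≡ 54 (mod 738), where 738 = lcm(18, 369).
gcd(738, 111) = 3 and 3 | (102 − 54), so the pair is consistent; merging gives y ≡ 9648 (mod 27306), where 27306 = lcm(738, 111).
The solution is unique modulo lcm(18, 369, 111) = 27306.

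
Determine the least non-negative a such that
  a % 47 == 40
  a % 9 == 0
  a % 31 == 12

Combine the congruences pairwise.
From a ≡ 40 (mod 47) write a = 40 + 47t. Substituting into a ≡ 0 (mod 9) gives 47t ≡ 5 (mod 9), and since 2⁻¹ ≡ 5 (mod 9), t ≡ 7. Hence a ≡ 40 + 47·7 = 369 (mod 423).
From a ≡ 369 (mod 423) write a = 369 + 423t. Substituting into a ≡ 12 (mod 31) gives 423t ≡ 15 (mod 31), and since 20⁻¹ ≡ 14 (mod 31), t ≡ 24. Hence a ≡ 369 + 423·24 = 10521 (mod 13113).

10521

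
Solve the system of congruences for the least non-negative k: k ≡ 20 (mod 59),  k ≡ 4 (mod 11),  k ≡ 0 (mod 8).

4976

The moduli are pairwise coprime; N = 59·11·8 = 5192.
N/59 = 88; 88 ≡ 29 (mod 59); 29·57 ≡ 1, so inverse 57.
N/11 = 472; 472 ≡ 10 (mod 11); 10·10 ≡ 1, so inverse 10.
N/8 = 649; 649 ≡ 1 (mod 8), inverse 1.
k ≡ 20·88·57 + 4·472·10 + 0·649·1 = 119200.
119200 mod 5192 = 4976.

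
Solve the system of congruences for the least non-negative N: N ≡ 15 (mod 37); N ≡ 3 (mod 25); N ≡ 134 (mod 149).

The moduli are pairwise coprime; M = 37·25·149 = 137825.
M/37 = 3725; 3725 ≡ 25 (mod 37); 25·3 ≡ 1, so inverse 3.
M/25 = 5513; 5513 ≡ 13 (mod 25); 13·2 ≡ 1, so inverse 2.
M/149 = 925; 925 ≡ 31 (mod 149); 31·125 ≡ 1, so inverse 125.
N ≡ 15·3725·3 + 3·5513·2 + 134·925·125 = 15694453.
15694453 mod 137825 = 120228.

120228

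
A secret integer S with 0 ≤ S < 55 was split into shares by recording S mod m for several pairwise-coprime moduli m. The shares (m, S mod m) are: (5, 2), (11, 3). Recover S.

From S ≡ 2 (mod 5) write S = 2 + 5t. Substituting into S ≡ 3 (mod 11) gives 5t ≡ 1 (mod 11), and since 5⁻¹ ≡ 9 (mod 11), t ≡ 9. Hence S ≡ 2 + 5·9 = 47 (mod 55).

47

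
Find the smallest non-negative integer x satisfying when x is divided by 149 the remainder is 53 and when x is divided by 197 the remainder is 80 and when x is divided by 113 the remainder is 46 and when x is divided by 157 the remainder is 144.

275986048

From x ≡ 53 (mod 149) write x = 53 + 149t. Substituting into x ≡ 80 (mod 197) gives 149t ≡ 27 (mod 197), and since 149⁻¹ ≡ 119 (mod 197), t ≡ 61. Hence x ≡ 53 + 149·61 = 9142 (mod 29353).
From x ≡ 9142 (mod 29353) write x = 9142 + 29353t. Substituting into x ≡ 46 (mod 113) gives 29353t ≡ 57 (mod 113), and since 86⁻¹ ≡ 46 (mod 113), t ≡ 23. Hence x ≡ 9142 + 29353·23 = 684261 (mod 3316889).
From x ≡ 684261 (mod 3316889) write x = 684261 + 3316889t. Substituting into x ≡ 144 (mod 157) gives 3316889t ≡ 89 (mod 157), and since 107⁻¹ ≡ 135 (mod 157), t ≡ 83. Hence x ≡ 684261 + 3316889·83 = 275986048 (mod 520751573).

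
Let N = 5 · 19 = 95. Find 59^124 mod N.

Mod 5: 59 ≡ 4; since 4 | 124, by Fermat 4^124 ≡ 1 (mod 5).
Mod 19: 59 ≡ 2; by Fermat, exponent reduces to 124 mod 18 = 16; 2^16 ≡ 5 (mod 19).
Combine by CRT: x ≡ 1 (mod 5), x ≡ 5 (mod 19) ⇒ x ≡ 81 (mod 95).

81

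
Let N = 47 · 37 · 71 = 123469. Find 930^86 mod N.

73362

Mod 47: 930 ≡ 37; by Fermat, exponent reduces to 86 mod 46 = 40; 37^40 ≡ 42 (mod 47).
Mod 37: 930 ≡ 5; by Fermat, exponent reduces to 86 mod 36 = 14; 5^14 ≡ 28 (mod 37).
Mod 71: 930 ≡ 7; by Fermat, exponent reduces to 86 mod 70 = 16; 7^16 ≡ 19 (mod 71).
Combine by CRT: x ≡ 42 (mod 47), x ≡ 28 (mod 37), x ≡ 19 (mod 71) ⇒ x ≡ 73362 (mod 123469).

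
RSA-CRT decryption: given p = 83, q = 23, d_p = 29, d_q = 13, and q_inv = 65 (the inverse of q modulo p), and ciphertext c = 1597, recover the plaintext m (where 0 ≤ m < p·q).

406

m₁ = c^(d_p) mod p: c ≡ 20 (mod 83), and 20^29 mod 83 = 74.
m₂ = c^(d_q) mod q: c ≡ 10 (mod 23), and 10^13 mod 23 = 15.
h = q_inv·(m₁ − m₂) mod p = 65·(74 − 15) mod 83 = 17.
m = m₂ + h·q = 15 + 17·23 = 406.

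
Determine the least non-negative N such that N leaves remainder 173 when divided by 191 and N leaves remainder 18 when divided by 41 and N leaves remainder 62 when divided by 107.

378735

The moduli are pairwise coprime; M = 191·41·107 = 837917.
M/191 = 4387; 4387 ≡ 185 (mod 191); 185·159 ≡ 1, so inverse 159.
M/41 = 20437; 20437 ≡ 19 (mod 41); 19·13 ≡ 1, so inverse 13.
M/107 = 7831; 7831 ≡ 20 (mod 107); 20·91 ≡ 1, so inverse 91.
N ≡ 173·4387·159 + 18·20437·13 + 62·7831·91 = 169637969.
169637969 mod 837917 = 378735.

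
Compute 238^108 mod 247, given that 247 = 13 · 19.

1

Mod 13: 238 ≡ 4; since 12 | 108, by Fermat 4^108 ≡ 1 (mod 13).
Mod 19: 238 ≡ 10; since 18 | 108, by Fermat 10^108 ≡ 1 (mod 19).
Combine by CRT: x ≡ 1 (mod 13), x ≡ 1 (mod 19) ⇒ x ≡ 1 (mod 247).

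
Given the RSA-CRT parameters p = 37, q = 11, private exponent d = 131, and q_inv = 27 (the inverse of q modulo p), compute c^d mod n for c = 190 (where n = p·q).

168

d_p = d mod (p−1) = 131 mod 36 = 23; d_q = d mod (q−1) = 1.
m₁ = c^(d_p) mod p: c ≡ 5 (mod 37), and 5^23 mod 37 = 20.
m₂ = c^(d_q) mod q: c ≡ 3 (mod 11), and 3^1 mod 11 = 3.
h = q_inv·(m₁ − m₂) mod p = 27·(20 − 3) mod 37 = 15.
m = m₂ + h·q = 3 + 15·11 = 168.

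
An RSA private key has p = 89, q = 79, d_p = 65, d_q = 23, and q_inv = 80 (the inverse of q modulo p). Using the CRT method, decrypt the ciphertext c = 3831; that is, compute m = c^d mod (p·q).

4695

m₁ = c^(d_p) mod p: c ≡ 4 (mod 89), and 4^65 mod 89 = 67.
m₂ = c^(d_q) mod q: c ≡ 39 (mod 79), and 39^23 mod 79 = 34.
h = q_inv·(m₁ − m₂) mod p = 80·(67 − 34) mod 89 = 59.
m = m₂ + h·q = 34 + 59·79 = 4695.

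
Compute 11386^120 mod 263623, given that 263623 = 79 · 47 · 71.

62383

Mod 79: 11386 ≡ 10; by Fermat, exponent reduces to 120 mod 78 = 42; 10^42 ≡ 52 (mod 79).
Mod 47: 11386 ≡ 12; by Fermat, exponent reduces to 120 mod 46 = 28; 12^28 ≡ 14 (mod 47).
Mod 71: 11386 ≡ 26; by Fermat, exponent reduces to 120 mod 70 = 50; 26^50 ≡ 45 (mod 71).
Combine by CRT: x ≡ 52 (mod 79), x ≡ 14 (mod 47), x ≡ 45 (mod 71) ⇒ x ≡ 62383 (mod 263623).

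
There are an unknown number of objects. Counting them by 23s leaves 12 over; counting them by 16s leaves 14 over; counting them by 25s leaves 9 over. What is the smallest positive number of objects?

The moduli are pairwise coprime; M = 23·16·25 = 9200.
M/23 = 400; 400 ≡ 9 (mod 23); 9·18 ≡ 1, so inverse 18.
M/16 = 575; 575 ≡ 15 (mod 16); 15·15 ≡ 1, so inverse 15.
M/25 = 368; 368 ≡ 18 (mod 25); 18·7 ≡ 1, so inverse 7.
N ≡ 12·400·18 + 14·575·15 + 9·368·7 = 230334.
230334 mod 9200 = 334.

334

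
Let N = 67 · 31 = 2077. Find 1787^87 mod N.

1008

Mod 67: 1787 ≡ 45; by Fermat, exponent reduces to 87 mod 66 = 21; 45^21 ≡ 3 (mod 67).
Mod 31: 1787 ≡ 20; by Fermat, exponent reduces to 87 mod 30 = 27; 20^27 ≡ 16 (mod 31).
Combine by CRT: x ≡ 3 (mod 67), x ≡ 16 (mod 31) ⇒ x ≡ 1008 (mod 2077).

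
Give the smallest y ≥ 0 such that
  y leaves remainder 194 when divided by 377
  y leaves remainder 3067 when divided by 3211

Combine the congruences pairwise.
gcd(377, 3211) = 13 and 13 | (3067 − 194), so the pair is consistent; merging gives y ≡ 73709 (mod 93119), where 93119 = lcm(377, 3211).
The solution is unique modulo lcm(377, 3211) = 93119.

73709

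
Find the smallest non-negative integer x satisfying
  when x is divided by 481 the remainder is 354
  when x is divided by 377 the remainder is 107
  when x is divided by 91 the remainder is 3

Combine the congruences pairwise.
gcd(481, 377) = 13 and 13 | (107 − 354), so the pair is consistent; merging gives x ≡ 11417 (mod 13949), where 13949 = lcm(481, 377).
gcd(13949, 91) = 13 and 13 | (3 − 11417), so the pair is consistent; merging gives x ≡ 39315 (mod 97643), where 97643 = lcm(13949, 91).
The solution is unique modulo lcm(481, 377, 91) = 97643.

39315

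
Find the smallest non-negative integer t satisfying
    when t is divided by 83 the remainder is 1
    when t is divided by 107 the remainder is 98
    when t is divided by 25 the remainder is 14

The moduli are pairwise coprime; N = 83·107·25 = 222025.
N/83 = 2675; 2675 ≡ 19 (mod 83); 19·35 ≡ 1, so inverse 35.
N/107 = 2075; 2075 ≡ 42 (mod 107); 42·79 ≡ 1, so inverse 79.
N/25 = 8881; 8881 ≡ 6 (mod 25); 6·21 ≡ 1, so inverse 21.
t ≡ 1·2675·35 + 98·2075·79 + 14·8881·21 = 18769289.
18769289 mod 222025 = 119189.

119189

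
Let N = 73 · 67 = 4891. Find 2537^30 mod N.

1030

Mod 73: 2537 ≡ 55; 55^30 ≡ 8 (mod 73).
Mod 67: 2537 ≡ 58; 58^30 ≡ 25 (mod 67).
Combine by CRT: x ≡ 8 (mod 73), x ≡ 25 (mod 67) ⇒ x ≡ 1030 (mod 4891).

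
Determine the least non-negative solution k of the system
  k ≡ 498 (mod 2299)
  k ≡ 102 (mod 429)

7395

gcd(2299, 429) = 11 and 11 | (102 − 498), so the pair is consistent; merging gives k ≡ 7395 (mod 89661), where 89661 = lcm(2299, 429).
The solution is unique modulo lcm(2299, 429) = 89661.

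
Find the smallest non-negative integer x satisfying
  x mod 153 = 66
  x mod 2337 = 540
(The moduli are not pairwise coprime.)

gcd(153, 2337) = 3 and 3 | (540 − 66), so the pair is consistent; merging gives x ≡ 110379 (mod 119187), where 119187 = lcm(153, 2337).
The solution is unique modulo lcm(153, 2337) = 119187.

110379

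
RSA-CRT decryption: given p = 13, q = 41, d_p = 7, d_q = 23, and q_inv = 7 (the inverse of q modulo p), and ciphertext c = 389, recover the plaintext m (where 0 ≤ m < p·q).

m₁ = c^(d_p) mod p: c ≡ 12 (mod 13), and 12^7 mod 13 = 12.
m₂ = c^(d_q) mod q: c ≡ 20 (mod 41), and 20^23 mod 41 = 5.
h = q_inv·(m₁ − m₂) mod p = 7·(12 − 5) mod 13 = 10.
m = m₂ + h·q = 5 + 10·41 = 415.

415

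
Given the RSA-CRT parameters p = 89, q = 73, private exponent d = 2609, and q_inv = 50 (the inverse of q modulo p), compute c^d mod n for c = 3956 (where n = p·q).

3094

d_p = d mod (p−1) = 2609 mod 88 = 57; d_q = d mod (q−1) = 17.
m₁ = c^(d_p) mod p: c ≡ 40 (mod 89), and 40^57 mod 89 = 68.
m₂ = c^(d_q) mod q: c ≡ 14 (mod 73), and 14^17 mod 73 = 28.
h = q_inv·(m₁ − m₂) mod p = 50·(68 − 28) mod 89 = 42.
m = m₂ + h·q = 28 + 42·73 = 3094.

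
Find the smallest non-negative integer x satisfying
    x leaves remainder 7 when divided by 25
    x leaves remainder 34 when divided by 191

From x ≡ 7 (mod 25) write x = 7 + 25t. Substituting into x ≡ 34 (mod 191) gives 25t ≡ 27 (mod 191), and since 25⁻¹ ≡ 107 (mod 191), t ≡ 24. Hence x ≡ 7 + 25·24 = 607 (mod 4775).

607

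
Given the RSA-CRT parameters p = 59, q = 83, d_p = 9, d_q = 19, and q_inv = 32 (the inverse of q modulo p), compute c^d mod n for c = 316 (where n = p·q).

3355

m₁ = c^(d_p) mod p: c ≡ 21 (mod 59), and 21^9 mod 59 = 51.
m₂ = c^(d_q) mod q: c ≡ 67 (mod 83), and 67^19 mod 83 = 35.
h = q_inv·(m₁ − m₂) mod p = 32·(51 − 35) mod 59 = 40.
m = m₂ + h·q = 35 + 40·83 = 3355.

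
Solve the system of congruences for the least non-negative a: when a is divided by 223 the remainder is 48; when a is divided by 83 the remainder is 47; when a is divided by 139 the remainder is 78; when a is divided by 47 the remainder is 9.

The moduli are pairwise coprime; N = 223·83·139·47 = 120919297.
N/223 = 542239; 542239 ≡ 126 (mod 223); 126·200 ≡ 1, so inverse 200.
N/83 = 1456859; 1456859 ≡ 43 (mod 83); 43·56 ≡ 1, so inverse 56.
N/139 = 869923; 869923 ≡ 61 (mod 139); 61·98 ≡ 1, so inverse 98.
N/47 = 2572751; 2572751 ≡ 18 (mod 47); 18·34 ≡ 1, so inverse 34.
a ≡ 48·542239·200 + 47·1456859·56 + 78·869923·98 + 9·2572751·34 = 16476900506.
16476900506 mod 120919297 = 31876114.

31876114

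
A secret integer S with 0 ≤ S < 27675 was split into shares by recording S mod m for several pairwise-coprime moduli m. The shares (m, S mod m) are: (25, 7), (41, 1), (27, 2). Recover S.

The moduli are pairwise coprime; N = 25·41·27 = 27675.
N/25 = 1107; 1107 ≡ 7 (mod 25); 7·18 ≡ 1, so inverse 18.
N/41 = 675; 675 ≡ 19 (mod 41); 19·13 ≡ 1, so inverse 13.
N/27 = 1025; 1025 ≡ 26 (mod 27); 26·26 ≡ 1, so inverse 26.
S ≡ 7·1107·18 + 1·675·13 + 2·1025·26 = 201557.
201557 mod 27675 = 7832.

7832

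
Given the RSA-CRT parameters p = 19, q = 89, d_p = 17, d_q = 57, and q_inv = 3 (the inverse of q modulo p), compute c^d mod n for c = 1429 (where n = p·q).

841

m₁ = c^(d_p) mod p: c ≡ 4 (mod 19), and 4^17 mod 19 = 5.
m₂ = c^(d_q) mod q: c ≡ 5 (mod 89), and 5^57 mod 89 = 40.
h = q_inv·(m₁ − m₂) mod p = 3·(5 − 40) mod 19 = 9.
m = m₂ + h·q = 40 + 9·89 = 841.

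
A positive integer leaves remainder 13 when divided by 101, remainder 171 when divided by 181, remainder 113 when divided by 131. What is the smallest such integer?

The moduli are pairwise coprime; N = 101·181·131 = 2394811.
N/101 = 23711; 23711 ≡ 77 (mod 101); 77·21 ≡ 1, so inverse 21.
N/181 = 13231; 13231 ≡ 18 (mod 181); 18·171 ≡ 1, so inverse 171.
N/131 = 18281; 18281 ≡ 72 (mod 131); 72·111 ≡ 1, so inverse 111.
x ≡ 13·23711·21 + 171·13231·171 + 113·18281·111 = 622659357.
622659357 mod 2394811 = 8497.

8497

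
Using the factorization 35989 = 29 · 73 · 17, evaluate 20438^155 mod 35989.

18611

Mod 29: 20438 ≡ 22; by Fermat, exponent reduces to 155 mod 28 = 15; 22^15 ≡ 22 (mod 29).
Mod 73: 20438 ≡ 71; by Fermat, exponent reduces to 155 mod 72 = 11; 71^11 ≡ 69 (mod 73).
Mod 17: 20438 ≡ 4; by Fermat, exponent reduces to 155 mod 16 = 11; 4^11 ≡ 13 (mod 17).
Combine by CRT: x ≡ 22 (mod 29), x ≡ 69 (mod 73), x ≡ 13 (mod 17) ⇒ x ≡ 18611 (mod 35989).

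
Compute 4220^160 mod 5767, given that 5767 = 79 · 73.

1316

Mod 79: 4220 ≡ 33; by Fermat, exponent reduces to 160 mod 78 = 4; 33^4 ≡ 52 (mod 79).
Mod 73: 4220 ≡ 59; by Fermat, exponent reduces to 160 mod 72 = 16; 59^16 ≡ 2 (mod 73).
Combine by CRT: x ≡ 52 (mod 79), x ≡ 2 (mod 73) ⇒ x ≡ 1316 (mod 5767).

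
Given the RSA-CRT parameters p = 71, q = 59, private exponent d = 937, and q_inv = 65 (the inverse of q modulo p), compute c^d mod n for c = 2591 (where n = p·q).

d_p = d mod (p−1) = 937 mod 70 = 27; d_q = d mod (q−1) = 9.
m₁ = c^(d_p) mod p: c ≡ 35 (mod 71), and 35^27 mod 71 = 28.
m₂ = c^(d_q) mod q: c ≡ 54 (mod 59), and 54^9 mod 59 = 11.
h = q_inv·(m₁ − m₂) mod p = 65·(28 − 11) mod 71 = 40.
m = m₂ + h·q = 11 + 40·59 = 2371.

2371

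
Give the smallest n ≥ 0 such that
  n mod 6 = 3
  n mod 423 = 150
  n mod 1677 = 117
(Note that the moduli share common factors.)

gcd(6, 423) = 3 and 3 | (150 − 3), so the pair is consistent; merging gives n ≡ 573 (mod 846), where 846 = lcm(6, 423).
gcd(846, 1677) = 3 and 3 | (117 − 573), so the pair is consistent; merging gives n ≡ 43719 (mod 472914), where 472914 = lcm(846, 1677).
The solution is unique modulo lcm(6, 423, 1677) = 472914.

43719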